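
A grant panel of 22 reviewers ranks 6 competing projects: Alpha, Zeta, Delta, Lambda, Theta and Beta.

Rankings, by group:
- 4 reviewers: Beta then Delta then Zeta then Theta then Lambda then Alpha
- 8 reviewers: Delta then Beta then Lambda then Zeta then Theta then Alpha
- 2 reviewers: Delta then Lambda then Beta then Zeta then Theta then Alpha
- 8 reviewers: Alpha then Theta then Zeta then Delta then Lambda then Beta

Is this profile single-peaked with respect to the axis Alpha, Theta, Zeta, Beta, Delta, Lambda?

Axis positions: Alpha=1, Theta=2, Zeta=3, Beta=4, Delta=5, Lambda=6.
Group 1 (peak Beta at position 4): ranking walks positions 4-5-3-2-6-1, expanding outward from the peak — single-peaked.
Group 2 (peak Delta at position 5): ranking walks positions 5-4-6-3-2-1, expanding outward from the peak — single-peaked.
Group 3 (peak Delta at position 5): ranking walks positions 5-6-4-3-2-1, expanding outward from the peak — single-peaked.
Group 4: ranking walks positions 1-2-3-5-6-4; Delta is ranked above Beta even though Beta lies between Delta and the peak Alpha on the axis — preferences dip and rise again. Not single-peaked.
Group 4 violates single-peakedness, so the profile is not single-peaked on this axis.

no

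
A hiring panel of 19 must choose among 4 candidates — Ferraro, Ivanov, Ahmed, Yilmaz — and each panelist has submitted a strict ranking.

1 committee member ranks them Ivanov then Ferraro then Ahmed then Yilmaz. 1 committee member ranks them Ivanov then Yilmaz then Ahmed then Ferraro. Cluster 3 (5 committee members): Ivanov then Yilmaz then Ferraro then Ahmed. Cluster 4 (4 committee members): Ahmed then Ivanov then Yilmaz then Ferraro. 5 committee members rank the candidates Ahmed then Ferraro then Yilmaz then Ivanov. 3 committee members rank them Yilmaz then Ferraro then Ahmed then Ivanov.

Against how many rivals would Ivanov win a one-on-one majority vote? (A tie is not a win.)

Ivanov against each rival (19 committee members):
Ivanov–Ferraro: Ivanov 11–8.
Ivanov vs Ahmed: Ivanov is ranked higher on 1+1+5 = 7 ballots, Ahmed on 12. Ahmed wins 12–7.
Ivanov vs Yilmaz: Ivanov, 11–8.
Ivanov beats Ferraro, Yilmaz; loses to Ahmed — 2 pairwise wins.

2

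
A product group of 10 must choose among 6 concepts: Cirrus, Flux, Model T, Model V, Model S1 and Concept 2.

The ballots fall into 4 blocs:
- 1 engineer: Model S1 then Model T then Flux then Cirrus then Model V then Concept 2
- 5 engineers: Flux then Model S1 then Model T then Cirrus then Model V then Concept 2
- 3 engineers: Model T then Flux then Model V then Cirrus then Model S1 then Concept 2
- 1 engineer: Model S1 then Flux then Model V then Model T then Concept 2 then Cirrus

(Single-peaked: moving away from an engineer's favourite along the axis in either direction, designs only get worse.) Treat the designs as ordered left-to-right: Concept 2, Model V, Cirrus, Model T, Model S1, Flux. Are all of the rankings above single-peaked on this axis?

no

Axis positions: Concept 2=1, Model V=2, Cirrus=3, Model T=4, Model S1=5, Flux=6.
Bloc 1 (peak Model S1 at position 5): ranking walks positions 5-4-6-3-2-1, expanding outward from the peak — single-peaked.
Bloc 2 (peak Flux at position 6): ranking walks positions 6-5-4-3-2-1, expanding outward from the peak — single-peaked.
Bloc 3: ranking walks positions 4-6-2-3-5-1; Flux is ranked above Model S1 even though Model S1 lies between Flux and the peak Model T on the axis — preferences dip and rise again. Not single-peaked.
Bloc 4: ranking walks positions 5-6-2-4-1-3; Model V is ranked above Model T even though Model T lies between Model V and the peak Model S1 on the axis — preferences dip and rise again. Not single-peaked.
Bloc 3 violates single-peakedness, so the profile is not single-peaked on this axis.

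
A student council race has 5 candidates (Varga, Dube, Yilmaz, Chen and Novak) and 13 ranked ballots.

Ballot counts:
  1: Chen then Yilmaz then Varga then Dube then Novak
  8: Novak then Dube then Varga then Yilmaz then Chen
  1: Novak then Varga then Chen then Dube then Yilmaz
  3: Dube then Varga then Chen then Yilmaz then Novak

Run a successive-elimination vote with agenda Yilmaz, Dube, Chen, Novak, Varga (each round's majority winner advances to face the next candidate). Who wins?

Novak

Round 1: Yilmaz vs Dube — 1–12, Dube advances.
Round 2: Dube vs Chen — 11–2, Dube advances.
Round 3: Dube vs Novak — 4–9, Novak advances.
Round 4: Novak vs Varga — 9–4, Novak advances.
The agenda winner is Novak.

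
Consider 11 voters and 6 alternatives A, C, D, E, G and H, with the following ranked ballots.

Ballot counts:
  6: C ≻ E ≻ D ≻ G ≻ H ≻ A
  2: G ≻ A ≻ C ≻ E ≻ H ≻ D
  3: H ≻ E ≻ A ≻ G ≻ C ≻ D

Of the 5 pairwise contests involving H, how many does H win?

1

H against each rival (11 voters):
H vs A: 9 to 2, H.
H vs C: H is ranked higher on 3 ballots, C on 8. C wins 8–3.
H vs D: H is ranked higher on 2+3 = 5 ballots, D on 6. D wins 6–5.
H vs E: 3 for H, 8 for E — E by 8–3.
H vs G: H is ranked higher on 3 ballots, G on 8. G wins 8–3.
H beats A; loses to C, D, E, G — 1 pairwise win.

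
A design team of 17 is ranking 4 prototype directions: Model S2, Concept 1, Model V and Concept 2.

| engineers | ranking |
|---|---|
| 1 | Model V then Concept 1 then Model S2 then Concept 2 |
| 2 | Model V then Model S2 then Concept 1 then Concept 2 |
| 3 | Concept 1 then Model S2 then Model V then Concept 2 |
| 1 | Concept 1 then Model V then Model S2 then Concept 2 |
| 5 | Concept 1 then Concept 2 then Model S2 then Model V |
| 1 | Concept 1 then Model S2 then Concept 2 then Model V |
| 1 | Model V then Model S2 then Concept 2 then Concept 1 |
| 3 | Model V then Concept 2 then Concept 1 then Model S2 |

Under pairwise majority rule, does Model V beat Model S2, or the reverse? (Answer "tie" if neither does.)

Model S2

Ballots ranking Model V above Model S2: 1 + 2 + 1 + 1 + 3 = 8.
Ballots ranking Model S2 above Model V: 17 − 8 = 9.
Model S2 wins the head-to-head 9–8.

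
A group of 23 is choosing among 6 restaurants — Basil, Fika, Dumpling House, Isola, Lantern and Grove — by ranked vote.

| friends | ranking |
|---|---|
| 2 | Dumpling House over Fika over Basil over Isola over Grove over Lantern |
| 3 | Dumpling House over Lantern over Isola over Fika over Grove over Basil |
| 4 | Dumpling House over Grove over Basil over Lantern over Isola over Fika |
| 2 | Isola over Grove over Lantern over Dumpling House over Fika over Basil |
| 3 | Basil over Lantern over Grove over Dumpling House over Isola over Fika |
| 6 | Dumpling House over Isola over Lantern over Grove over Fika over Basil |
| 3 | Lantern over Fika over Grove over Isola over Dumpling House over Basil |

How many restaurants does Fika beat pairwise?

Fika against each rival (23 friends):
Fika vs Basil: Fika preferred on 2+3+2+6+3 = 16 ballots; Fika wins 16–7.
Fika vs Dumpling House: 3 to 20, Dumpling House.
Fika vs Isola: 2+3 = 5 for Fika, 18 for Isola — Isola by 18–5.
Fika vs Lantern: Fika is ranked higher on 2 ballots, Lantern on 21. Lantern wins 21–2.
Fika vs Grove: 8 to 15, Grove.
Fika beats Basil; loses to Dumpling House, Isola, Lantern, Grove — 1 pairwise win.

1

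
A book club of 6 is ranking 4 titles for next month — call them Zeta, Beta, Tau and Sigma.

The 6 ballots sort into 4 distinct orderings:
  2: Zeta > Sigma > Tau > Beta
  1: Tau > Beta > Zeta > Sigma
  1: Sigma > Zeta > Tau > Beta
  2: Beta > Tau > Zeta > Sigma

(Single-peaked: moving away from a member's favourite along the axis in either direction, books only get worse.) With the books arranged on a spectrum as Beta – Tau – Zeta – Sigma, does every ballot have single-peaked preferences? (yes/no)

Axis positions: Beta=1, Tau=2, Zeta=3, Sigma=4.
Faction 1 (peak Zeta at position 3): ranking walks positions 3-4-2-1, expanding outward from the peak — single-peaked.
Faction 2 (peak Tau at position 2): ranking walks positions 2-1-3-4, expanding outward from the peak — single-peaked.
Faction 3 (peak Sigma at position 4): ranking walks positions 4-3-2-1, expanding outward from the peak — single-peaked.
Faction 4 (peak Beta at position 1): ranking walks positions 1-2-3-4, expanding outward from the peak — single-peaked.
Every ranking is single-peaked on this axis.

yes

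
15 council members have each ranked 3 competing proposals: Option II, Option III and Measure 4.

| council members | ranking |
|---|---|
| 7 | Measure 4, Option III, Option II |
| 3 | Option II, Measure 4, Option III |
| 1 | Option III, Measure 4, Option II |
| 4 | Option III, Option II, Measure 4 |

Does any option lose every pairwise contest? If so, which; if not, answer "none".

Option II

Pairwise majorities:
Option II vs Option III: Option II preferred on 3 ballots; Option III wins 12–3.
Option II vs Measure 4: Measure 4 wins 8–7.
Option III vs Measure 4: 1+4 = 5 for Option III, 10 for Measure 4 — Measure 4 by 10–5.
Option II is beaten in every head-to-head and is the Condorcet loser.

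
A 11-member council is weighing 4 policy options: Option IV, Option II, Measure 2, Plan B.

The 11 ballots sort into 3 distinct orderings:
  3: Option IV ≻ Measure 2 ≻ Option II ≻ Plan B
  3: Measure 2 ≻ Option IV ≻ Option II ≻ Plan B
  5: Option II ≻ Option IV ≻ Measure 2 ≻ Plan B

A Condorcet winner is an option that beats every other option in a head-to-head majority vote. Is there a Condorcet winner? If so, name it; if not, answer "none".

Option IV

Check each pair by majority over 11 ballots:
Option IV vs Option II: Option IV wins 6–5.
Option IV vs Measure 2: Option IV wins 8–3.
Option IV vs Plan B: Option IV, 11–0.
Option II vs Measure 2: Measure 2, 6–5.
Option II vs Plan B: Option II, 11–0.
Measure 2–Plan B: Measure 2 11–0.
Option IV defeats every rival head-to-head and is the Condorcet winner.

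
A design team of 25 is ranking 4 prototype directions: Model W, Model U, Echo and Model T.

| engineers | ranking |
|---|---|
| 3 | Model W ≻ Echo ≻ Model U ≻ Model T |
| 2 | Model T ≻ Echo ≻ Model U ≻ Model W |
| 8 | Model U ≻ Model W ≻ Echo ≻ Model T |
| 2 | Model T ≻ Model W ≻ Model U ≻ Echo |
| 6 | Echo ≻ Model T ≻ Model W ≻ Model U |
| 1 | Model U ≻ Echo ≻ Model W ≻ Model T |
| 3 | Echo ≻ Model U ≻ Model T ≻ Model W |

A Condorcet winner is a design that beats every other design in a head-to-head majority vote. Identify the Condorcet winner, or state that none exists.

Check each pair by majority over 25 ballots:
Model W vs Model U: Model U, 14–11.
Model W vs Echo: Model W preferred on 3+8+2 = 13 ballots; Model W wins 13–12.
Model W vs Model T: Model T wins 13–12.
Model U vs Echo: Echo wins 14–11.
Model U vs Model T: Model U wins 15–10.
Echo–Model T: Echo 21–4.
No design is unbeaten: Model W loses to Model U; Model U loses to Echo; Echo loses to Model W; Model T loses to Model U. In particular Model W → Echo → Model U → Model W is a majority cycle — no Condorcet winner exists.

none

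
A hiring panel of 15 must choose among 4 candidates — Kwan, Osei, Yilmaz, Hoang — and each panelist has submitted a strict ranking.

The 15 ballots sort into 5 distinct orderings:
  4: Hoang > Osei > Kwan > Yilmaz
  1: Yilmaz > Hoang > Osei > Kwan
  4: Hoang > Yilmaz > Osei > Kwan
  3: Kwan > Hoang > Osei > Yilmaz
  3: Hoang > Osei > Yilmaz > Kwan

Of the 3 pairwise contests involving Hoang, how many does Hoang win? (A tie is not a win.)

Hoang against each rival (15 committee members):
Hoang vs Kwan: Hoang, 12–3.
Hoang vs Osei: 4+1+4+3+3 = 15 for Hoang, 0 for Osei — Hoang by 15–0.
Hoang vs Yilmaz: 14 to 1, Hoang.
Hoang beats Kwan, Osei, Yilmaz — 3 pairwise wins.

3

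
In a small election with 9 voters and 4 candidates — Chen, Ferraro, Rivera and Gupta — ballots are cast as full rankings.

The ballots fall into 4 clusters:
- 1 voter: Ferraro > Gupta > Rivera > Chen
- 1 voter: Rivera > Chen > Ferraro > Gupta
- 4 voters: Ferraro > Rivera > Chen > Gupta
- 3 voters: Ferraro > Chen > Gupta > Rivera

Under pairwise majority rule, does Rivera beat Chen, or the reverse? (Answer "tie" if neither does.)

Rivera

Ballots ranking Rivera above Chen: 1 + 1 + 4 = 6.
Ballots ranking Chen above Rivera: 9 − 6 = 3.
Rivera wins the head-to-head 6–3.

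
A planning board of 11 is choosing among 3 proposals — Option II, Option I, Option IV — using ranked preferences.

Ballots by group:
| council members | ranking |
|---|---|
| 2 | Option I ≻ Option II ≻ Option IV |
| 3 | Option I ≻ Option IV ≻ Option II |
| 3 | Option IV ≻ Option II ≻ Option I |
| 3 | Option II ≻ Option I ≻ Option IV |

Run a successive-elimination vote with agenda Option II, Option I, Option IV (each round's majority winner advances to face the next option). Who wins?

Option IV

Round 1: Option II vs Option I — 6–5, Option II advances.
Round 2: Option II vs Option IV — 5–6, Option IV advances.
Option IV survives the agenda.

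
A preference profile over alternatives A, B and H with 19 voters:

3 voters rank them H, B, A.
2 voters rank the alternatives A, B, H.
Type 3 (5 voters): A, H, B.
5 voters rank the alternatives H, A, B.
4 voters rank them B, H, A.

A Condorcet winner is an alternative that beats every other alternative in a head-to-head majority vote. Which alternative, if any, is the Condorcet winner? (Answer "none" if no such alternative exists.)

H

Head-to-head results (19 voters):
A–B: A 12–7.
A vs H: 7 to 12, H.
B–H: H 13–6.
H defeats every rival head-to-head and is the Condorcet winner.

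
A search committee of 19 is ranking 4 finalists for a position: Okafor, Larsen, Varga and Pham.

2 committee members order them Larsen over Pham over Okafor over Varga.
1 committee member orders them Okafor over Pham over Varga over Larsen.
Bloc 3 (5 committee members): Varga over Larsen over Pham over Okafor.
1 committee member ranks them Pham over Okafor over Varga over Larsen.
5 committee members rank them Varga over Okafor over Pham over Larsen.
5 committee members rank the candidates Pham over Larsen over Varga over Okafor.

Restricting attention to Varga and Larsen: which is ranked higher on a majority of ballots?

Varga

Ballots ranking Varga above Larsen: 1 + 5 + 1 + 5 = 12.
Ballots ranking Larsen above Varga: 19 − 12 = 7.
Varga wins the head-to-head 12–7.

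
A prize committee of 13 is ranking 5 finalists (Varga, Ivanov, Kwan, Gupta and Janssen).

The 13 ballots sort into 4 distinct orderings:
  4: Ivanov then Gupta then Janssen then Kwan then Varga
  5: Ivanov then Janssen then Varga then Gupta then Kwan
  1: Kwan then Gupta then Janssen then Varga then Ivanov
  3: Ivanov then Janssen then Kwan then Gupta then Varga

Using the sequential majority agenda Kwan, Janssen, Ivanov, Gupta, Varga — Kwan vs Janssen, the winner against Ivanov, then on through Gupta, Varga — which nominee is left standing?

Ivanov

Round 1: Kwan vs Janssen — 1–12, Janssen advances.
Round 2: Janssen vs Ivanov — 1–12, Ivanov advances.
Round 3: Ivanov vs Gupta — 12–1, Ivanov advances.
Round 4: Ivanov vs Varga — 12–1, Ivanov advances.
Ivanov survives the agenda.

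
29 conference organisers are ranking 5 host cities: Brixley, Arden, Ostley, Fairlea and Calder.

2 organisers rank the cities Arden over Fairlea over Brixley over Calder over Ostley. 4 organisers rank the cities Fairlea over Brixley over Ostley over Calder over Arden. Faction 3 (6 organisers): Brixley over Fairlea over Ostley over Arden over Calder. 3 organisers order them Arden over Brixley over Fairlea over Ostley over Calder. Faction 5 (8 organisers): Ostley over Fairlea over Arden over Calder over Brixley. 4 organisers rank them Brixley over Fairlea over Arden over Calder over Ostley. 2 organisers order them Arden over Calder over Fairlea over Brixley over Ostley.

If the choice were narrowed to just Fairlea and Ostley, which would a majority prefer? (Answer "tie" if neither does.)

Ballots ranking Fairlea above Ostley: 2 + 4 + 6 + 3 + 4 + 2 = 21.
Ballots ranking Ostley above Fairlea: 29 − 21 = 8.
Fairlea wins the head-to-head 21–8.

Fairlea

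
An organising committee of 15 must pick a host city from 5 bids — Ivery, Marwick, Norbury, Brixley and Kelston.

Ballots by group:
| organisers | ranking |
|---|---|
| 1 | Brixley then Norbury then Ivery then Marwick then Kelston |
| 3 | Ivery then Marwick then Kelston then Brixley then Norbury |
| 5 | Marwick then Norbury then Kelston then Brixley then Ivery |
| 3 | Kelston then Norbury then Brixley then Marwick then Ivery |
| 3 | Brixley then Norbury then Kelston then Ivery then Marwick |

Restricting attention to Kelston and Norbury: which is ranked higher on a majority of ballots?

Ballots ranking Kelston above Norbury: 3 + 3 = 6.
Ballots ranking Norbury above Kelston: 15 − 6 = 9.
Norbury wins the head-to-head 9–6.

Norbury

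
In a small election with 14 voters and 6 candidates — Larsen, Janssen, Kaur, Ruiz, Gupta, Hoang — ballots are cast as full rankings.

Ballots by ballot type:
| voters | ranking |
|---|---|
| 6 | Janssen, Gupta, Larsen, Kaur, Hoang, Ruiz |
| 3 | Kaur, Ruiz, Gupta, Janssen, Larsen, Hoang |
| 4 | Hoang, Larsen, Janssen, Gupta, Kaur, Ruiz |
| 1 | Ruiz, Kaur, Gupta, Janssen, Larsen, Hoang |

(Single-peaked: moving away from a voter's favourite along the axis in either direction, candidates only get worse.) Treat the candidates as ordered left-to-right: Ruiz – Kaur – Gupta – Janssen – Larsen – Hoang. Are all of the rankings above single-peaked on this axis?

yes

Axis positions: Ruiz=1, Kaur=2, Gupta=3, Janssen=4, Larsen=5, Hoang=6.
Ballot type 1 (peak Janssen at position 4): ranking walks positions 4-3-5-2-6-1, expanding outward from the peak — single-peaked.
Ballot type 2 (peak Kaur at position 2): ranking walks positions 2-1-3-4-5-6, expanding outward from the peak — single-peaked.
Ballot type 3 (peak Hoang at position 6): ranking walks positions 6-5-4-3-2-1, expanding outward from the peak — single-peaked.
Ballot type 4 (peak Ruiz at position 1): ranking walks positions 1-2-3-4-5-6, expanding outward from the peak — single-peaked.
Every ranking is single-peaked on this axis.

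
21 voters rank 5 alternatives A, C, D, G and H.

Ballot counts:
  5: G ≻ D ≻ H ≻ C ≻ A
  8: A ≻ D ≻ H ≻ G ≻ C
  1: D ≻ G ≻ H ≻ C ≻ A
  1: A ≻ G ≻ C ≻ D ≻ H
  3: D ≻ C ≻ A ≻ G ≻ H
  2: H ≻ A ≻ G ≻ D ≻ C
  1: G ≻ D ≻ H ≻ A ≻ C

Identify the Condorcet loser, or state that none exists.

Head-to-head results (21 voters):
A vs C: A wins 12–9.
A vs D: A preferred on 8+1+2 = 11 ballots; A wins 11–10.
A vs G: A wins 14–7.
A vs H: A wins 12–9.
C vs D: C preferred on 1 ballot; D wins 20–1.
C–G: G 18–3.
C–H: H 17–4.
D vs G: 8+1+3 = 12 for D, 9 for G — D by 12–9.
D vs H: 5+8+1+1+3+1 = 19 for D, 2 for H — D by 19–2.
G vs H: G preferred on 5+1+1+3+1 = 11 ballots; G wins 11–10.
C is beaten in every head-to-head and is the Condorcet loser.

C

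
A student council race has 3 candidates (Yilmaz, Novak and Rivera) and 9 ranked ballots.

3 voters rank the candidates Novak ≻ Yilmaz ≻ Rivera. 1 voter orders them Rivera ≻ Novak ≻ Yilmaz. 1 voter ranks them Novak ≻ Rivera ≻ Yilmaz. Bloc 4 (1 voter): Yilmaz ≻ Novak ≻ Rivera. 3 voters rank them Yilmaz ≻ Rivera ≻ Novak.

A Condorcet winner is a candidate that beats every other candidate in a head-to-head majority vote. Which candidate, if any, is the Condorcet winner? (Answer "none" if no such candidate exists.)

Pairwise majorities:
Yilmaz vs Novak: Novak wins 5–4.
Yilmaz–Rivera: Yilmaz 7–2.
Novak vs Rivera: Novak, 5–4.
Novak wins every pairwise contest, so Novak is the Condorcet winner.

Novak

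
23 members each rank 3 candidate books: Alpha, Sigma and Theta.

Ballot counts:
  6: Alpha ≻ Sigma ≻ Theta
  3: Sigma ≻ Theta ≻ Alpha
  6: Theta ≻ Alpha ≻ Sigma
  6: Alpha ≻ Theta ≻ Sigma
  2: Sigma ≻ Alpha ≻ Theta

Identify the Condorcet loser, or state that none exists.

Sigma

Head-to-head results (23 members):
Alpha vs Sigma: Alpha preferred on 6+6+6 = 18 ballots; Alpha wins 18–5.
Alpha vs Theta: 14 to 9, Alpha.
Sigma vs Theta: Theta, 12–11.
Only Sigma has no wins; Sigma is the Condorcet loser.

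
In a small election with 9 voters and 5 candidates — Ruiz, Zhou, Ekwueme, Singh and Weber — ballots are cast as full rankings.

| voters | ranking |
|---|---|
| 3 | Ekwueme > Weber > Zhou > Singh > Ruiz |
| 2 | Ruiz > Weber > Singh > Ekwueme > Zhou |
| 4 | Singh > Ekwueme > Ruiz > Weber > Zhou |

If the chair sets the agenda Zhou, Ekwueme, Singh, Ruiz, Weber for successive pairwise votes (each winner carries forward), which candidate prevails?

Round 1: Zhou vs Ekwueme — 0–9, Ekwueme advances.
Round 2: Ekwueme vs Singh — 3–6, Singh advances.
Round 3: Singh vs Ruiz — 7–2, Singh advances.
Round 4: Singh vs Weber — 4–5, Weber advances.
Weber survives the agenda.

Weber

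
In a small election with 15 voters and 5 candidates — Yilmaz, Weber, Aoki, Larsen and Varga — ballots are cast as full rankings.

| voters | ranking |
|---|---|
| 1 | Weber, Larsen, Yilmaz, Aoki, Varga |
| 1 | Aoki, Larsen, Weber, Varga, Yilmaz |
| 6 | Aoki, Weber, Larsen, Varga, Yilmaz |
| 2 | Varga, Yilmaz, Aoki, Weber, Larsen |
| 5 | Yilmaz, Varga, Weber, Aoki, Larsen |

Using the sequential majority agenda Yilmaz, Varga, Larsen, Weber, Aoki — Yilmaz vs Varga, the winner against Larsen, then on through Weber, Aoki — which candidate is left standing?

Round 1: Yilmaz vs Varga — 6–9, Varga advances.
Round 2: Varga vs Larsen — 7–8, Larsen advances.
Round 3: Larsen vs Weber — 1–14, Weber advances.
Round 4: Weber vs Aoki — 6–9, Aoki advances.
The agenda winner is Aoki.

Aoki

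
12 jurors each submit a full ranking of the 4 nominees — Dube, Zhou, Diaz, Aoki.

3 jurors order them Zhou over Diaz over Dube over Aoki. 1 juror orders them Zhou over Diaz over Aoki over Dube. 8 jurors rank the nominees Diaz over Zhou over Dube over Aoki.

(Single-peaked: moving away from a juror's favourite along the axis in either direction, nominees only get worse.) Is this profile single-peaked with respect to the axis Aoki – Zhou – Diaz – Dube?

Axis positions: Aoki=1, Zhou=2, Diaz=3, Dube=4.
Faction 1 (peak Zhou at position 2): ranking walks positions 2-3-4-1, expanding outward from the peak — single-peaked.
Faction 2 (peak Zhou at position 2): ranking walks positions 2-3-1-4, expanding outward from the peak — single-peaked.
Faction 3 (peak Diaz at position 3): ranking walks positions 3-2-4-1, expanding outward from the peak — single-peaked.
Every ranking is single-peaked on this axis.

yes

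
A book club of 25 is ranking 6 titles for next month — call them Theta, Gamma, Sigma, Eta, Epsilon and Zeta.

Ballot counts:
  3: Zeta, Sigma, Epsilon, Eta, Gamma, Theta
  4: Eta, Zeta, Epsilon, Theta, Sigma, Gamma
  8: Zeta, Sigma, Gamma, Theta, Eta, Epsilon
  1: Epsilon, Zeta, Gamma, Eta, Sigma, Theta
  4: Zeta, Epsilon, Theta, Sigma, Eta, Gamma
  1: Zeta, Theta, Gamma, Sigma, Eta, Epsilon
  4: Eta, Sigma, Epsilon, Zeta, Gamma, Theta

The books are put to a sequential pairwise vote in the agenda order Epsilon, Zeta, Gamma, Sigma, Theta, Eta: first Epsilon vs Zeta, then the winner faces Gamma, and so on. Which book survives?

Round 1: Epsilon vs Zeta — 5–20, Zeta advances.
Round 2: Zeta vs Gamma — 25–0, Zeta advances.
Round 3: Zeta vs Sigma — 21–4, Zeta advances.
Round 4: Zeta vs Theta — 25–0, Zeta advances.
Round 5: Zeta vs Eta — 17–8, Zeta advances.
Zeta survives the agenda.

Zeta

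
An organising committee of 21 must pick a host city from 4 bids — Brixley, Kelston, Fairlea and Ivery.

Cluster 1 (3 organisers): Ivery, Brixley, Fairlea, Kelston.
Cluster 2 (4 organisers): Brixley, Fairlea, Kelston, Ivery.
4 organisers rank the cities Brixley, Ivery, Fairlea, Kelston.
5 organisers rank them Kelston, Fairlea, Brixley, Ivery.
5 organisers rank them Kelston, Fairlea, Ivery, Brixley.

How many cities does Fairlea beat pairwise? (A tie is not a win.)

Fairlea against each rival (21 organisers):
Fairlea vs Brixley: Brixley wins 11–10.
Fairlea vs Kelston: Fairlea, 11–10.
Fairlea vs Ivery: Fairlea is ranked higher on 4+5+5 = 14 ballots, Ivery on 7. Fairlea wins 14–7.
Fairlea beats Kelston, Ivery; loses to Brixley — 2 pairwise wins.

2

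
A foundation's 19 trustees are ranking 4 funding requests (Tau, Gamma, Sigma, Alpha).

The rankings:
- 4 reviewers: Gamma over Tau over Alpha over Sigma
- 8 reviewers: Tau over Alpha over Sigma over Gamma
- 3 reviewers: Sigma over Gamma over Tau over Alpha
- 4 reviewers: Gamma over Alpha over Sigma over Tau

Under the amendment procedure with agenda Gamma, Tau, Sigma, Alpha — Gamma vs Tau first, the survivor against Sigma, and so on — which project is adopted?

Round 1: Gamma vs Tau — 11–8, Gamma advances.
Round 2: Gamma vs Sigma — 8–11, Sigma advances.
Round 3: Sigma vs Alpha — 3–16, Alpha advances.
Alpha survives the agenda.

Alpha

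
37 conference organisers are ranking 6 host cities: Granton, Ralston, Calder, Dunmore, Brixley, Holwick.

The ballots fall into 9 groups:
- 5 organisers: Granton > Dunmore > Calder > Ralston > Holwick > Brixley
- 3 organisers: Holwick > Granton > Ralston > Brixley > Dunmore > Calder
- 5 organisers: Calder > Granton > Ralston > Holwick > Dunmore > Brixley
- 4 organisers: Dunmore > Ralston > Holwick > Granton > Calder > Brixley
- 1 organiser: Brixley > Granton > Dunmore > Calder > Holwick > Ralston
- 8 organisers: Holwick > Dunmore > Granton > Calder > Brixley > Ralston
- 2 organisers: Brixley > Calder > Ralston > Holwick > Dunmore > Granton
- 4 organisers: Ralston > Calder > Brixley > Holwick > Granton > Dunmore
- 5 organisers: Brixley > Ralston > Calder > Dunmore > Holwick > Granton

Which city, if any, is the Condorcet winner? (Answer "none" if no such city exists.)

Check each pair by majority over 37 ballots:
Granton vs Ralston: Granton preferred on 5+3+5+1+8 = 22 ballots; Granton wins 22–15.
Granton vs Calder: 21 to 16, Granton.
Granton vs Dunmore: Granton preferred on 5+3+5+1+4 = 18 ballots; Dunmore wins 19–18.
Granton vs Brixley: Granton preferred on 5+3+5+4+8 = 25 ballots; Granton wins 25–12.
Granton vs Holwick: 5+5+1 = 11 for Granton, 26 for Holwick — Holwick by 26–11.
Ralston vs Calder: Ralston is ranked higher on 3+4+4+5 = 16 ballots, Calder on 21. Calder wins 21–16.
Ralston vs Dunmore: Ralston preferred on 3+5+2+4+5 = 19 ballots; Ralston wins 19–18.
Ralston vs Brixley: Ralston is ranked higher on 5+3+5+4+4 = 21 ballots, Brixley on 16. Ralston wins 21–16.
Ralston vs Holwick: 5+5+4+2+4+5 = 25 for Ralston, 12 for Holwick — Ralston by 25–12.
Calder vs Dunmore: 5+2+4+5 = 16 for Calder, 21 for Dunmore — Dunmore by 21–16.
Calder vs Brixley: Calder is ranked higher on 5+5+4+8+4 = 26 ballots, Brixley on 11. Calder wins 26–11.
Calder vs Holwick: 5+5+1+2+4+5 = 22 for Calder, 15 for Holwick — Calder by 22–15.
Dunmore vs Brixley: Dunmore preferred on 5+5+4+8 = 22 ballots; Dunmore wins 22–15.
Dunmore vs Holwick: 15 to 22, Holwick.
Brixley vs Holwick: 1+2+4+5 = 12 for Brixley, 25 for Holwick — Holwick by 25–12.
No city is unbeaten: Granton loses to Dunmore; Ralston loses to Granton; Calder loses to Granton; Dunmore loses to Ralston; Brixley loses to Granton; Holwick loses to Ralston. In particular Granton > Ralston > Dunmore > Granton is a majority cycle — no Condorcet winner exists.

none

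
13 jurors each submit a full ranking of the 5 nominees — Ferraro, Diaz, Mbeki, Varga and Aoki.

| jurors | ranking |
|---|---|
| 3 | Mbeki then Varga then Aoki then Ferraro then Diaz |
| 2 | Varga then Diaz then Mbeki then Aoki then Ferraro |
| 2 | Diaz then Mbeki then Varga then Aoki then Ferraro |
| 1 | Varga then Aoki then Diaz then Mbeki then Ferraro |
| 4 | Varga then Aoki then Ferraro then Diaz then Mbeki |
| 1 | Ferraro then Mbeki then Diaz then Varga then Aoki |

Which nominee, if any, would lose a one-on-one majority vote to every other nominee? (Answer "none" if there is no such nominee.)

Pairwise majorities:
Ferraro vs Diaz: Ferraro preferred on 3+4+1 = 8 ballots; Ferraro wins 8–5.
Ferraro vs Mbeki: 5 to 8, Mbeki.
Ferraro vs Varga: 1 to 12, Varga.
Ferraro vs Aoki: Ferraro preferred on 1 ballot; Aoki wins 12–1.
Diaz vs Mbeki: Diaz, 9–4.
Diaz vs Varga: 2+1 = 3 for Diaz, 10 for Varga — Varga by 10–3.
Diaz vs Aoki: 5 to 8, Aoki.
Mbeki vs Varga: Varga, 7–6.
Mbeki vs Aoki: Mbeki preferred on 3+2+2+1 = 8 ballots; Mbeki wins 8–5.
Varga vs Aoki: Varga wins 13–0.
Each nominee has at least one pairwise win (Ferraro beats Diaz; Diaz beats Mbeki; Mbeki beats Ferraro; Varga beats Ferraro; Aoki beats Ferraro) — no Condorcet loser.

none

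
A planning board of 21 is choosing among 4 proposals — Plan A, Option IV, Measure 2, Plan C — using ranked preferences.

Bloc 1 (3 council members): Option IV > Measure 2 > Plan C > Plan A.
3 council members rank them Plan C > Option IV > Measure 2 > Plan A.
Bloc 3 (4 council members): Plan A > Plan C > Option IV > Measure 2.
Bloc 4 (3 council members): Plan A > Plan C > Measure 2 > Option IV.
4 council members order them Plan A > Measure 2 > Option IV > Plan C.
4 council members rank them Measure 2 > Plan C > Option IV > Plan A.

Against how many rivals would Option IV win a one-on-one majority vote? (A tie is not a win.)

Option IV against each rival (21 council members):
Option IV vs Plan A: Plan A, 11–10.
Option IV–Measure 2: Measure 2 11–10.
Option IV vs Plan C: 7 to 14, Plan C.
Option IV beats no one; loses to Plan A, Measure 2, Plan C — 0 pairwise wins.

0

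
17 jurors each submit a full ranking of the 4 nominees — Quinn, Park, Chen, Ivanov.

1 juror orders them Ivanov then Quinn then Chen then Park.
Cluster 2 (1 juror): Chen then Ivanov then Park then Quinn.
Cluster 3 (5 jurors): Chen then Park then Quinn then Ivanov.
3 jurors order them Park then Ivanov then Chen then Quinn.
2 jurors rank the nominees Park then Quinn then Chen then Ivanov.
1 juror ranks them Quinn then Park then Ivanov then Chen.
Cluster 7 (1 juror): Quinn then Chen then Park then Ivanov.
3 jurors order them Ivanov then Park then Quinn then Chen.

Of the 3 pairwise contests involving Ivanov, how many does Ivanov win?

Ivanov against each rival (17 jurors):
Ivanov vs Quinn: Ivanov preferred on 1+1+3+3 = 8 ballots; Quinn wins 9–8.
Ivanov vs Park: Park, 12–5.
Ivanov vs Chen: 1+3+1+3 = 8 for Ivanov, 9 for Chen — Chen by 9–8.
Ivanov beats no one; loses to Quinn, Park, Chen — 0 pairwise wins.

0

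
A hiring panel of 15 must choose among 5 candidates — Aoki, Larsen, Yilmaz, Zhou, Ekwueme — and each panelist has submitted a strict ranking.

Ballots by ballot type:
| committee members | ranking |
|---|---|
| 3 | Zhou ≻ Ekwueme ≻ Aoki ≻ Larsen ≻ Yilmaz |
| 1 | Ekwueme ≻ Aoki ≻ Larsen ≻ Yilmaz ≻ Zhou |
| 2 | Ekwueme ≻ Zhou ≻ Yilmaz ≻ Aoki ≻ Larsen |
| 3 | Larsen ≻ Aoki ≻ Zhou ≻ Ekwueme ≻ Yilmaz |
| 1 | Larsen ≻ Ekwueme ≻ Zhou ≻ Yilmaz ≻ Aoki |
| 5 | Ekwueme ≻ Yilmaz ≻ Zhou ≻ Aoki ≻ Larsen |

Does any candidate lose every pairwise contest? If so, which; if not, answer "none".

Head-to-head results (15 committee members):
Aoki vs Larsen: 11 to 4, Aoki.
Aoki vs Yilmaz: Aoki is ranked higher on 3+1+3 = 7 ballots, Yilmaz on 8. Yilmaz wins 8–7.
Aoki vs Zhou: Zhou wins 11–4.
Aoki–Ekwueme: Ekwueme 12–3.
Larsen vs Yilmaz: Larsen wins 8–7.
Larsen vs Zhou: Larsen preferred on 1+3+1 = 5 ballots; Zhou wins 10–5.
Larsen vs Ekwueme: Ekwueme, 11–4.
Yilmaz vs Zhou: Zhou, 9–6.
Yilmaz vs Ekwueme: 0 for Yilmaz, 15 for Ekwueme — Ekwueme by 15–0.
Zhou vs Ekwueme: Zhou preferred on 3+3 = 6 ballots; Ekwueme wins 9–6.
Every candidate wins at least one matchup (Aoki beats Larsen; Larsen beats Yilmaz; Yilmaz beats Aoki; Zhou beats Aoki; Ekwueme beats Aoki), so there is no Condorcet loser.

none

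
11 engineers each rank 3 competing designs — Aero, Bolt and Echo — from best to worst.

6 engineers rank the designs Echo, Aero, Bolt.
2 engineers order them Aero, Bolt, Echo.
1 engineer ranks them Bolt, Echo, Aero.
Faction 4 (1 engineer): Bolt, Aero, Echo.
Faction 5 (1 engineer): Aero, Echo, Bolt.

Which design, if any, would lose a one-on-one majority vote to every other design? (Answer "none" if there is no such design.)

Pairwise majorities:
Aero vs Bolt: Aero preferred on 6+2+1 = 9 ballots; Aero wins 9–2.
Aero vs Echo: 2+1+1 = 4 for Aero, 7 for Echo — Echo by 7–4.
Bolt vs Echo: 4 to 7, Echo.
Only Bolt has no wins; Bolt is the Condorcet loser.

Bolt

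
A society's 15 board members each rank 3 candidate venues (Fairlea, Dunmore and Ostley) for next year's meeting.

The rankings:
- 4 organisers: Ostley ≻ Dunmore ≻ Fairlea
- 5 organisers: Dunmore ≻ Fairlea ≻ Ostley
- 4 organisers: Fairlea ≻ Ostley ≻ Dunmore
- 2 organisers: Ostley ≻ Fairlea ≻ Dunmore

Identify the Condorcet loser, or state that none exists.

none

Head-to-head results (15 organisers):
Fairlea vs Dunmore: Fairlea preferred on 4+2 = 6 ballots; Dunmore wins 9–6.
Fairlea vs Ostley: Fairlea preferred on 5+4 = 9 ballots; Fairlea wins 9–6.
Dunmore–Ostley: Ostley 10–5.
Each city has at least one pairwise win (Fairlea beats Ostley; Dunmore beats Fairlea; Ostley beats Dunmore) — no Condorcet loser.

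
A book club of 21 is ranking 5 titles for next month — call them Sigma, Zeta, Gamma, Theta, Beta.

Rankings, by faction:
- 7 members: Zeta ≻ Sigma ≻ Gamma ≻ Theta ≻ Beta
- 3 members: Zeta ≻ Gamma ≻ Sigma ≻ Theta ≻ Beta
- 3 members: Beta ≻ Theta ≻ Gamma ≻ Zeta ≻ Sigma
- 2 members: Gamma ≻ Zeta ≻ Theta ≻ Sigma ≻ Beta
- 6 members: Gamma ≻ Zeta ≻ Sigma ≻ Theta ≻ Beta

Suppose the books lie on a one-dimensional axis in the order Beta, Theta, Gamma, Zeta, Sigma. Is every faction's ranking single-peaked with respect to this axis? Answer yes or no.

Axis positions: Beta=1, Theta=2, Gamma=3, Zeta=4, Sigma=5.
Faction 1 (peak Zeta at position 4): ranking walks positions 4-5-3-2-1, expanding outward from the peak — single-peaked.
Faction 2 (peak Zeta at position 4): ranking walks positions 4-3-5-2-1, expanding outward from the peak — single-peaked.
Faction 3 (peak Beta at position 1): ranking walks positions 1-2-3-4-5, expanding outward from the peak — single-peaked.
Faction 4 (peak Gamma at position 3): ranking walks positions 3-4-2-5-1, expanding outward from the peak — single-peaked.
Faction 5 (peak Gamma at position 3): ranking walks positions 3-4-5-2-1, expanding outward from the peak — single-peaked.
Every ranking is single-peaked on this axis.

yes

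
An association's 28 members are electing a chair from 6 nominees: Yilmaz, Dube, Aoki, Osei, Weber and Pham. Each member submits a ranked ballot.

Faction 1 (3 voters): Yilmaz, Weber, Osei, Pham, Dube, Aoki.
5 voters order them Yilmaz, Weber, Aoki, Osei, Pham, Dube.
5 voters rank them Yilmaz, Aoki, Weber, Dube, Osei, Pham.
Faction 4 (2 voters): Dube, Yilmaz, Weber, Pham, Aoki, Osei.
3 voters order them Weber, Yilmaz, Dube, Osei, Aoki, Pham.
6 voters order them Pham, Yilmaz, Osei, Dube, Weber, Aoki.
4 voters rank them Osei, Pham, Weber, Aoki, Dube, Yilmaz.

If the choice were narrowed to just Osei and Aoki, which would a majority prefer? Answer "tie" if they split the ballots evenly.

Ballots ranking Osei above Aoki: 3 + 3 + 6 + 4 = 16.
Ballots ranking Aoki above Osei: 28 − 16 = 12.
Osei wins the head-to-head 16–12.

Osei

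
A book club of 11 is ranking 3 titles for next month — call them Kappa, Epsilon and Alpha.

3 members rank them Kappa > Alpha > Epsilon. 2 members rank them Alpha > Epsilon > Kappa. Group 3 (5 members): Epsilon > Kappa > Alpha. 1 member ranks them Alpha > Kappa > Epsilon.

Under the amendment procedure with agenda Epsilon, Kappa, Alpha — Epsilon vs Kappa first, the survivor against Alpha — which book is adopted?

Round 1: Epsilon vs Kappa — 7–4, Epsilon advances.
Round 2: Epsilon vs Alpha — 5–6, Alpha advances.
Alpha survives the agenda.

Alpha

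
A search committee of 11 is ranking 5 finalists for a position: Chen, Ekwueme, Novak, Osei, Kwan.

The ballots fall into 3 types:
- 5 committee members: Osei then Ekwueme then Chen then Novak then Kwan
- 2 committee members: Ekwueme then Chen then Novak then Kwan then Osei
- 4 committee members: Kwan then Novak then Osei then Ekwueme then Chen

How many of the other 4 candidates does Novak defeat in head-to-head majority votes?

Novak against each rival (11 committee members):
Novak vs Chen: Novak is ranked higher on 4 ballots, Chen on 7. Chen wins 7–4.
Novak vs Ekwueme: Ekwueme, 7–4.
Novak vs Osei: 6 to 5, Novak.
Novak vs Kwan: Novak is ranked higher on 5+2 = 7 ballots, Kwan on 4. Novak wins 7–4.
Novak beats Osei, Kwan; loses to Chen, Ekwueme — 2 pairwise wins.

2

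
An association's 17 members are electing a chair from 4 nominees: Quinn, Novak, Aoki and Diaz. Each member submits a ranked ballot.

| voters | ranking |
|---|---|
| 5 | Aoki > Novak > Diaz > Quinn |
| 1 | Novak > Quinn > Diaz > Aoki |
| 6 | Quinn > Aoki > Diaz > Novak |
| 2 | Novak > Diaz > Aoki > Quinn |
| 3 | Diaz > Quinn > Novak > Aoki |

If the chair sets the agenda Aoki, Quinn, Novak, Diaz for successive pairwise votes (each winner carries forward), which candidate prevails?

Diaz

Round 1: Aoki vs Quinn — 7–10, Quinn advances.
Round 2: Quinn vs Novak — 9–8, Quinn advances.
Round 3: Quinn vs Diaz — 7–10, Diaz advances.
Diaz survives the agenda.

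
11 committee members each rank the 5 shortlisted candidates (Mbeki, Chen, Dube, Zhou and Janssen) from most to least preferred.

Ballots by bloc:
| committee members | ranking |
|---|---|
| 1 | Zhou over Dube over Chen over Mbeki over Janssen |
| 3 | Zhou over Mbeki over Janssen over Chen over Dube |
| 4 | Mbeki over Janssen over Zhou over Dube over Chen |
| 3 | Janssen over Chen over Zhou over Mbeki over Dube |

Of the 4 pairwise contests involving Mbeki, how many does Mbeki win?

Mbeki against each rival (11 committee members):
Mbeki vs Chen: Mbeki, 7–4.
Mbeki vs Dube: 10 to 1, Mbeki.
Mbeki vs Zhou: 4 to 7, Zhou.
Mbeki–Janssen: Mbeki 8–3.
Mbeki beats Chen, Dube, Janssen; loses to Zhou — 3 pairwise wins.

3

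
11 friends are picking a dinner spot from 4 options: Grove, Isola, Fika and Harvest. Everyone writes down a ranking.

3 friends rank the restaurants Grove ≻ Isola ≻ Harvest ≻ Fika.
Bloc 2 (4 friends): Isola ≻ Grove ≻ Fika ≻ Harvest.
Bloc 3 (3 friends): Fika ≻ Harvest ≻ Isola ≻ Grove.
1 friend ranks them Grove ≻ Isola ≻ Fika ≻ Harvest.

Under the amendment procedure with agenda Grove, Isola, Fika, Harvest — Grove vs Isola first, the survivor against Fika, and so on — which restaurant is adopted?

Round 1: Grove vs Isola — 4–7, Isola advances.
Round 2: Isola vs Fika — 8–3, Isola advances.
Round 3: Isola vs Harvest — 8–3, Isola advances.
The agenda winner is Isola.

Isola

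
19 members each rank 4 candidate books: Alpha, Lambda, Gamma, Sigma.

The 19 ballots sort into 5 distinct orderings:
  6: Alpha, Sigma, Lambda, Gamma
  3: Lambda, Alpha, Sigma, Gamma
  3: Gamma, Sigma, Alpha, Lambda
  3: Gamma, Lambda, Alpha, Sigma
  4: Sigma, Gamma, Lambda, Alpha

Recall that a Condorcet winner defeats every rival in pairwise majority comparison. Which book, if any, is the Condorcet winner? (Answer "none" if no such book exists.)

none

Pairwise majorities:
Alpha vs Lambda: Lambda wins 10–9.
Alpha vs Gamma: Alpha preferred on 6+3 = 9 ballots; Gamma wins 10–9.
Alpha vs Sigma: Alpha is ranked higher on 6+3+3 = 12 ballots, Sigma on 7. Alpha wins 12–7.
Lambda–Gamma: Gamma 10–9.
Lambda vs Sigma: 3+3 = 6 for Lambda, 13 for Sigma — Sigma by 13–6.
Gamma vs Sigma: 6 to 13, Sigma.
Every book loses at least once (Alpha loses to Lambda; Lambda loses to Gamma; Gamma loses to Sigma; Sigma loses to Alpha). The majority relation contains the cycle Alpha → Sigma → Lambda → Alpha, so there is no Condorcet winner.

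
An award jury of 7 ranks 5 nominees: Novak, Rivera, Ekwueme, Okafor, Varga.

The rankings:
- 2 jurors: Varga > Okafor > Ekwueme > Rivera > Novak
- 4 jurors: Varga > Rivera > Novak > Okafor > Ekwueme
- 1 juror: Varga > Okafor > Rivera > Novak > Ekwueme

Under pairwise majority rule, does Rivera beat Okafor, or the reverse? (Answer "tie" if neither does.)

Rivera

Ballots ranking Rivera above Okafor: 4.
Ballots ranking Okafor above Rivera: 7 − 4 = 3.
Rivera wins the head-to-head 4–3.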